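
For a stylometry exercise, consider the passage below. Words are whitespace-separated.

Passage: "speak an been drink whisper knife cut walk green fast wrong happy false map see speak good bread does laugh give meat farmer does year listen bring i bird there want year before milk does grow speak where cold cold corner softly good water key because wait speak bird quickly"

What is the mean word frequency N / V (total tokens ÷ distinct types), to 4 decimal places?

N = 50 tokens, V = 41 types.
Mean frequency = N / V = 50 / 41 = 1.2195

1.2195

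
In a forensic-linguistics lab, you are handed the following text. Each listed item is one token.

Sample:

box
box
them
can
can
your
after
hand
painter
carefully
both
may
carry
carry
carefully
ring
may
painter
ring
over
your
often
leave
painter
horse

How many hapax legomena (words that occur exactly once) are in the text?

Frequencies: painter:3, box:2, can:2, your:2, carefully:2, may:2, carry:2, ring:2, them:1, after:1, hand:1, both:1, over:1, often:1, leave:1, horse:1
Hapax (freq=1): after, both, hand, horse, leave, often, over, them

8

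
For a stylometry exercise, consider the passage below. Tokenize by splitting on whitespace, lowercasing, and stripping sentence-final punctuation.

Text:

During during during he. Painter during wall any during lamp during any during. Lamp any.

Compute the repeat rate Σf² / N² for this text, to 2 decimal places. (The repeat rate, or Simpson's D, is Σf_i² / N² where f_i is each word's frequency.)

Frequencies: during:7, any:3, lamp:2, he:1, painter:1, wall:1
Σf² = 65; N² = 225
Repeat rate = 65 / 225 = 0.29

0.29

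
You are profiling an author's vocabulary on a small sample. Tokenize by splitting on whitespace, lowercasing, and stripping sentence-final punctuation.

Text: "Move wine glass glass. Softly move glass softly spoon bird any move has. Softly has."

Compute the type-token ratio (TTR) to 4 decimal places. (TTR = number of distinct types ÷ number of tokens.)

0.5333

N = 15 tokens, V = 8 types.
TTR = V / N = 8 / 15 = 0.5333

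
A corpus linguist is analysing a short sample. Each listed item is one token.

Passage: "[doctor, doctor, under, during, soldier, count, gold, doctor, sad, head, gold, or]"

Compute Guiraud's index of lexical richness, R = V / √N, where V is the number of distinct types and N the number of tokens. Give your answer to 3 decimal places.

N = 12, V = 9.
√N = 3.464102
R = 9 / 3.464102 = 2.598

2.598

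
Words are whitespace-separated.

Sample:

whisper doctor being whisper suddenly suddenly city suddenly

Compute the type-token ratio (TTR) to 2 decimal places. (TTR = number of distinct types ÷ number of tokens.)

N = 8 tokens, V = 5 types.
TTR = V / N = 5 / 8 = 0.63

0.63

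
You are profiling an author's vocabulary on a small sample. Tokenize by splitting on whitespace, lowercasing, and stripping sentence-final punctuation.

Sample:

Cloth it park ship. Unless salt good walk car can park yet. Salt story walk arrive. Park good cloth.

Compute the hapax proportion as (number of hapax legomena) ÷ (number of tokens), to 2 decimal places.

Frequencies: park:3, cloth:2, salt:2, good:2, walk:2, it:1, ship:1, unless:1, car:1, can:1, yet:1, story:1, arrive:1
Hapax count = 8; token count = 19.
Ratio = 8 / 19 = 0.42

0.42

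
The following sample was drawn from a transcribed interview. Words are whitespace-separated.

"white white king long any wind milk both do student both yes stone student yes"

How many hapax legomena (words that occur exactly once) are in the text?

7

Frequencies: white:2, both:2, student:2, yes:2, king:1, long:1, any:1, wind:1, milk:1, do:1, stone:1
Hapax (freq=1): any, do, king, long, milk, stone, wind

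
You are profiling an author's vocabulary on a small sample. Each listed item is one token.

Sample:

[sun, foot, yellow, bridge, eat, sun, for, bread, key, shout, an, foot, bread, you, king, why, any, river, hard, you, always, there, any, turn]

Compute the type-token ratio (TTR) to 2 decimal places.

0.79

N = 24 tokens, V = 19 types.
TTR = V / N = 19 / 24 = 0.79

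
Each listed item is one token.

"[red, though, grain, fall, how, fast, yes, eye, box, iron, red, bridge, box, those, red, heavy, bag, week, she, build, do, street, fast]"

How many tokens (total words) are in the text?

Tokens: red, though, grain, fall, how, fast, yes, eye, box, iron, red, bridge, box, those, red, heavy, bag, week, she, build, do, street, fast
N = 23

23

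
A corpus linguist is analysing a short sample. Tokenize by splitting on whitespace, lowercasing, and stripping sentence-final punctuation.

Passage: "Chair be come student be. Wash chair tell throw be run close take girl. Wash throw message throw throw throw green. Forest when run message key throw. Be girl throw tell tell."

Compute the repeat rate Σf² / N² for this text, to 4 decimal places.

0.0996

Frequencies: throw:7, be:4, tell:3, chair:2, wash:2, run:2, girl:2, message:2, come:1, student:1, close:1, take:1, green:1, forest:1, when:1, key:1
Σf² = 102; N² = 1024
Repeat rate = 102 / 1024 = 0.0996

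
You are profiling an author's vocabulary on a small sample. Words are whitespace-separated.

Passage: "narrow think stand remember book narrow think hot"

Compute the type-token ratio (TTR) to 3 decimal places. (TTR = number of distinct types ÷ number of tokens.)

N = 8 tokens, V = 6 types.
TTR = V / N = 6 / 8 = 0.750

0.750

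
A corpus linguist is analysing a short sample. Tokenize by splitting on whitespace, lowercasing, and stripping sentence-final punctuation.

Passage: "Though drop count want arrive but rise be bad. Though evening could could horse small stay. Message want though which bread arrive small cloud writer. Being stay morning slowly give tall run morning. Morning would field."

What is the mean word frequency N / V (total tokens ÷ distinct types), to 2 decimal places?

N = 36 tokens, V = 27 types.
Mean frequency = N / V = 36 / 27 = 1.33

1.33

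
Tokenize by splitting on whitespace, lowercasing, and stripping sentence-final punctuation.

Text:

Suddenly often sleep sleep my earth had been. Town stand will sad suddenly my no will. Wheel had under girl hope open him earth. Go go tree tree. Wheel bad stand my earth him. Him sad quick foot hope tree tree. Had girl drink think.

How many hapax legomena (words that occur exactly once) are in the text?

Frequencies: tree:4, my:3, earth:3, had:3, him:3, suddenly:2, sleep:2, stand:2, will:2, sad:2, wheel:2, girl:2, hope:2, go:2, often:1, been:1, town:1, no:1, under:1, open:1, … (5 more, each freq 1)
Hapax (freq=1): bad, been, drink, foot, no, often, open, quick, think, town, under

11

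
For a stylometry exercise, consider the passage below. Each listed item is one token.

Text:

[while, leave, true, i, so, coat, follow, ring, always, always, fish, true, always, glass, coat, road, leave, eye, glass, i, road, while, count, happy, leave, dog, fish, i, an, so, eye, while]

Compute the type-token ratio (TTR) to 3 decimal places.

0.531

N = 32 tokens, V = 17 types.
TTR = V / N = 17 / 32 = 0.531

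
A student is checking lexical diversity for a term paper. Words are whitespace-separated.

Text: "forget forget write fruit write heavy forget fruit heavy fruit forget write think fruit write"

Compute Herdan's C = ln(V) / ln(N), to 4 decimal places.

N = 15, V = 5.
ln(V) = 1.609438, ln(N) = 2.708050
C = 1.609438 / 2.708050 = 0.5943

0.5943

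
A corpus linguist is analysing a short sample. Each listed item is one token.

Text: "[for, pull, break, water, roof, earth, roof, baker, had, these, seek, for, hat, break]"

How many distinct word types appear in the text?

11

Distinct types: {baker, break, earth, for, had, hat, pull, roof, seek, these, water}
V = 11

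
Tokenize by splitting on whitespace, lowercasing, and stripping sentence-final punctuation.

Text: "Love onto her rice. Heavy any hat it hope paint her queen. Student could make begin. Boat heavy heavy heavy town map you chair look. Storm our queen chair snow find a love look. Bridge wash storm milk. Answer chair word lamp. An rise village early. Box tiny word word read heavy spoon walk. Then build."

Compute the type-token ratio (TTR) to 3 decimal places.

N = 56 tokens, V = 43 types.
TTR = V / N = 43 / 56 = 0.768

0.768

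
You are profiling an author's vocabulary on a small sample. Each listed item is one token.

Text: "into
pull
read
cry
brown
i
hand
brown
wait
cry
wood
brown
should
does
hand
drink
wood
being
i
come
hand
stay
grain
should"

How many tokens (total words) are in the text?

24

Tokens: into, pull, read, cry, brown, i, hand, brown, wait, cry, wood, brown, should, does, hand, drink, wood, being, i, come, hand, stay, grain, should
N = 24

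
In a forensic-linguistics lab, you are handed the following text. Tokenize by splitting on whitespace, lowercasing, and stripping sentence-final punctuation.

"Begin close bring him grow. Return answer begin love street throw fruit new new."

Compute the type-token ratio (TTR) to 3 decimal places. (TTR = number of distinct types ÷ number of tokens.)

N = 14 tokens, V = 12 types.
TTR = V / N = 12 / 14 = 0.857

0.857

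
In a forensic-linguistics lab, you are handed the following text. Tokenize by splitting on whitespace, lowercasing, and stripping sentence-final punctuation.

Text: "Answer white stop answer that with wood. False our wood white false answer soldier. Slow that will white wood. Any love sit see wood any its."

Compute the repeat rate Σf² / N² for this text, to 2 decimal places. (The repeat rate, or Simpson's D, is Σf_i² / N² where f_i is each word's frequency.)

0.08

Frequencies: wood:4, answer:3, white:3, that:2, false:2, any:2, stop:1, with:1, our:1, soldier:1, slow:1, will:1, love:1, sit:1, see:1, its:1
Σf² = 56; N² = 676
Repeat rate = 56 / 676 = 0.08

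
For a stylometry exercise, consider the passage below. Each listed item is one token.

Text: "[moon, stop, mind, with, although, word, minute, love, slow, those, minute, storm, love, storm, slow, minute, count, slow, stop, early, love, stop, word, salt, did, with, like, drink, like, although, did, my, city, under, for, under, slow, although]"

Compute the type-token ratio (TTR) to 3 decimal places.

N = 38 tokens, V = 21 types.
TTR = V / N = 21 / 38 = 0.553

0.553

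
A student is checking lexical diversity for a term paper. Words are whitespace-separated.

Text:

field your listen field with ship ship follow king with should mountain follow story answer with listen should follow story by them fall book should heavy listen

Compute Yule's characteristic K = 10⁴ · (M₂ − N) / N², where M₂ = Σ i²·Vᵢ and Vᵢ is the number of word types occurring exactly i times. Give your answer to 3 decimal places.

411.523

Frequencies: listen:3, with:3, follow:3, should:3, field:2, ship:2, story:2, your:1, king:1, mountain:1, answer:1, by:1, them:1, fall:1, book:1, heavy:1
N = 27. Frequency spectrum: V_1=9, V_2=3, V_3=4
M₂ = 1²·9 + 2²·3 + 3²·4 = 57
K = 10000 × (57 − 27) / 27² = 411.523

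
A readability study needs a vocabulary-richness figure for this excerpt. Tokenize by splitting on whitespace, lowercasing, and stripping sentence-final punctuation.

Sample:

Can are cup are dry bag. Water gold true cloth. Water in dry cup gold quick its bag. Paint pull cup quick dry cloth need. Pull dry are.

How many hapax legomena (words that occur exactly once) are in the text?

Frequencies: dry:4, are:3, cup:3, bag:2, water:2, gold:2, cloth:2, quick:2, pull:2, can:1, true:1, in:1, its:1, paint:1, need:1
Hapax (freq=1): can, in, its, need, paint, true

6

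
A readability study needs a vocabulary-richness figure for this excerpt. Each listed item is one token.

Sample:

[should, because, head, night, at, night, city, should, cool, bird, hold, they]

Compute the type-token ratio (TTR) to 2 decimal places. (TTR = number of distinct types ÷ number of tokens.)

0.83

N = 12 tokens, V = 10 types.
TTR = V / N = 10 / 12 = 0.83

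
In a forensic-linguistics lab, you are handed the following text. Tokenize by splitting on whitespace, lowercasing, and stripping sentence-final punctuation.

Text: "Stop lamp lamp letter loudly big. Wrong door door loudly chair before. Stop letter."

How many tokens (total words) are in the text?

14

Tokens: stop, lamp, lamp, letter, loudly, big, wrong, door, door, loudly, chair, before, stop, letter
N = 14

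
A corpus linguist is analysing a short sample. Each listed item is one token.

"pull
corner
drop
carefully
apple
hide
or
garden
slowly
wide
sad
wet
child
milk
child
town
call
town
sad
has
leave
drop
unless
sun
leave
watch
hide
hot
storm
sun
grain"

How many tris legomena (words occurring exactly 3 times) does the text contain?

0

Frequencies: drop:2, hide:2, sad:2, child:2, town:2, leave:2, sun:2, pull:1, corner:1, carefully:1, apple:1, or:1, garden:1, slowly:1, wide:1, wet:1, milk:1, call:1, has:1, unless:1, … (4 more, each freq 1)
Words with frequency 3: (none)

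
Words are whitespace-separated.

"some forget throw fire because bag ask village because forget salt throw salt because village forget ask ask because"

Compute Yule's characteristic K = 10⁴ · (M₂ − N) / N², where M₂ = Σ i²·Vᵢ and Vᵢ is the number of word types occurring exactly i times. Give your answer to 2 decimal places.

831.02

Frequencies: because:4, forget:3, ask:3, throw:2, village:2, salt:2, some:1, fire:1, bag:1
N = 19. Frequency spectrum: V_1=3, V_2=3, V_3=2, V_4=1
M₂ = 1²·3 + 2²·3 + 3²·2 + 4²·1 = 49
K = 10000 × (49 − 19) / 19² = 831.02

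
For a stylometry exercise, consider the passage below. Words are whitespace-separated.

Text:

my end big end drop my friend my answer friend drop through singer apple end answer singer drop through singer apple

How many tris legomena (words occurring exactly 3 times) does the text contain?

4

Frequencies: my:3, end:3, drop:3, singer:3, friend:2, answer:2, through:2, apple:2, big:1
Words with frequency 3: drop, end, my, singer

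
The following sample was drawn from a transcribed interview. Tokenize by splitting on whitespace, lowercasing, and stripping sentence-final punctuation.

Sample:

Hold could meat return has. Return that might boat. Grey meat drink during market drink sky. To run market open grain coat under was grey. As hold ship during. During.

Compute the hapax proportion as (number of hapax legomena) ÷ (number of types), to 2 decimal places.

Frequencies: during:3, hold:2, meat:2, return:2, grey:2, drink:2, market:2, could:1, has:1, that:1, might:1, boat:1, sky:1, to:1, run:1, open:1, grain:1, coat:1, under:1, was:1, … (2 more, each freq 1)
Hapax count = 15; type count = 22.
Ratio = 15 / 22 = 0.68

0.68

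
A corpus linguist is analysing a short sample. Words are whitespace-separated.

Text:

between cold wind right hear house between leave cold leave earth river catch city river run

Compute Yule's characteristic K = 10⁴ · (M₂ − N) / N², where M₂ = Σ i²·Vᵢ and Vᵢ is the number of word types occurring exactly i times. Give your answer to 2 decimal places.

312.50

Frequencies: between:2, cold:2, leave:2, river:2, wind:1, right:1, hear:1, house:1, earth:1, catch:1, city:1, run:1
N = 16. Frequency spectrum: V_1=8, V_2=4
M₂ = 1²·8 + 2²·4 = 24
K = 10000 × (24 − 16) / 16² = 312.50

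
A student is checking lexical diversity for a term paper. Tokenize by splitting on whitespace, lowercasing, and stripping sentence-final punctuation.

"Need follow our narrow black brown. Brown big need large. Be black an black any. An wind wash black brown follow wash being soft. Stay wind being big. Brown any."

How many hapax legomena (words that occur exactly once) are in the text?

Frequencies: black:4, brown:4, need:2, follow:2, big:2, an:2, any:2, wind:2, wash:2, being:2, our:1, narrow:1, large:1, be:1, soft:1, stay:1
Hapax (freq=1): be, large, narrow, our, soft, stay

6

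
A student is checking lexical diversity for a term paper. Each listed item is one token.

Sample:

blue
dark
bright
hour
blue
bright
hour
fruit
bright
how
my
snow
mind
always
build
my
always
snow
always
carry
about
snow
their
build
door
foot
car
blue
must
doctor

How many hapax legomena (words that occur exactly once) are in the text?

Frequencies: blue:3, bright:3, snow:3, always:3, hour:2, my:2, build:2, dark:1, fruit:1, how:1, mind:1, carry:1, about:1, their:1, door:1, foot:1, car:1, must:1, doctor:1
Hapax (freq=1): about, car, carry, dark, doctor, door, foot, fruit, how, mind, must, their

12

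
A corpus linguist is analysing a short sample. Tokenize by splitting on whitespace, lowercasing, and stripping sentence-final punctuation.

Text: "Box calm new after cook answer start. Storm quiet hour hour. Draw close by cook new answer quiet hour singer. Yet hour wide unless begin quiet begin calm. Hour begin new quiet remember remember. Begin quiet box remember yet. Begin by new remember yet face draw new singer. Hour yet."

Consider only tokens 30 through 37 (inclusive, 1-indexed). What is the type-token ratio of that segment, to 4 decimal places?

0.6250

Segment tokens 30–37: begin, new, quiet, remember, remember, begin, quiet, box
Segment N = 8, segment V = 5.
TTR = 5 / 8 = 0.6250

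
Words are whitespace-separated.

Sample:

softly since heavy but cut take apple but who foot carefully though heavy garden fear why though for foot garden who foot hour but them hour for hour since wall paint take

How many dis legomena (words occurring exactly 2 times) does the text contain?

Frequencies: but:3, foot:3, hour:3, since:2, heavy:2, take:2, who:2, though:2, garden:2, for:2, softly:1, cut:1, apple:1, carefully:1, fear:1, why:1, them:1, wall:1, paint:1
Words with frequency 2: for, garden, heavy, since, take, though, who

7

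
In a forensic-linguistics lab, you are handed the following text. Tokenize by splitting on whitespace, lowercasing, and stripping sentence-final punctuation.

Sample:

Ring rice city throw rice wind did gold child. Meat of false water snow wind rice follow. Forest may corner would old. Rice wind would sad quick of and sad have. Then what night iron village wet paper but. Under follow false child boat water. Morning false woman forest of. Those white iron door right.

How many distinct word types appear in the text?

Distinct types: {and, boat, but, child, city, corner, did, door, false, follow, forest, gold, have, iron, may, meat, morning, night, of, old, paper, quick, rice, right, ring, sad, snow, then, those, throw, under, village, water, wet, what, white, wind, woman, would}
V = 39

39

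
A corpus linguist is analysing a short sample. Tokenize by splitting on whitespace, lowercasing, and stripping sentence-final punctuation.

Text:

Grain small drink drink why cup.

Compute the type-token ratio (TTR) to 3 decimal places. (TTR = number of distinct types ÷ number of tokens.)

0.833

N = 6 tokens, V = 5 types.
TTR = V / N = 5 / 6 = 0.833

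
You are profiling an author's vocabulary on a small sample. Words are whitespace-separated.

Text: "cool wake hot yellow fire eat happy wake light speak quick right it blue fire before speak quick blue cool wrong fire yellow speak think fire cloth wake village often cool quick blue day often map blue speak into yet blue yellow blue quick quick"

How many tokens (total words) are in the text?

Tokens: cool, wake, hot, yellow, fire, eat, happy, wake, light, speak, quick, right, it, blue, fire, before, speak, quick, blue, cool, wrong, fire, yellow, speak, think, fire, cloth, wake, village, often, cool, quick, blue, day, often, map, blue, speak, into, yet, blue, yellow, blue, quick, quick
N = 45

45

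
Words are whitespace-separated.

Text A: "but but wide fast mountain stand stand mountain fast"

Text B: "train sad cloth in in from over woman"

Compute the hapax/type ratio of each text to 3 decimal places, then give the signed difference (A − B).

A: hapax=1, V=5, ratio=0.200
B: hapax=6, V=7, ratio=0.857
Difference = 0.200 − 0.857 = -0.657

-0.657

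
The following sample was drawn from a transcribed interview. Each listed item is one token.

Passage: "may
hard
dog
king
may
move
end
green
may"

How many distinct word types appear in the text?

Distinct types: {dog, end, green, hard, king, may, move}
V = 7

7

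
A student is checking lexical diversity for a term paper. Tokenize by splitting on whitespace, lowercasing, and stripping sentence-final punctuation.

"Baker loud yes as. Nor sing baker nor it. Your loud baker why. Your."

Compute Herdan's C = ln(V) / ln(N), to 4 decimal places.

N = 14, V = 9.
ln(V) = 2.197225, ln(N) = 2.639057
C = 2.197225 / 2.639057 = 0.8326

0.8326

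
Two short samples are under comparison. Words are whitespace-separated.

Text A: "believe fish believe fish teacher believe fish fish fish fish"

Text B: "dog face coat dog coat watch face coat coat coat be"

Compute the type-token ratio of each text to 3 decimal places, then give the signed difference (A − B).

-0.155

TTR(A) = 3/10 = 0.300
TTR(B) = 5/11 = 0.455
Difference = 0.300 − 0.455 = -0.155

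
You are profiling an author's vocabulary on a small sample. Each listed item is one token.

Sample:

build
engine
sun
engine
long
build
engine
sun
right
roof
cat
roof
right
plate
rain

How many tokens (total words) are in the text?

Tokens: build, engine, sun, engine, long, build, engine, sun, right, roof, cat, roof, right, plate, rain
N = 15

15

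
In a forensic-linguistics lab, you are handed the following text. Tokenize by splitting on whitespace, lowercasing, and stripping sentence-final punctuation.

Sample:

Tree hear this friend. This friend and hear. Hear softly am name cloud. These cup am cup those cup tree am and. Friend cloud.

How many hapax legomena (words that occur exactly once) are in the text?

4

Frequencies: hear:3, friend:3, am:3, cup:3, tree:2, this:2, and:2, cloud:2, softly:1, name:1, these:1, those:1
Hapax (freq=1): name, softly, these, those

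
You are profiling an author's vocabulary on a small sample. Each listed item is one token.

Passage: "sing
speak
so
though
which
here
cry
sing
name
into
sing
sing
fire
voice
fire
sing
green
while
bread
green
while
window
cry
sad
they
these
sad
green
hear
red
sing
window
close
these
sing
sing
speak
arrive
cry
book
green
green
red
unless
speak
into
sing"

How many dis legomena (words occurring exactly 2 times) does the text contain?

7

Frequencies: sing:9, green:5, speak:3, cry:3, into:2, fire:2, while:2, window:2, sad:2, these:2, red:2, so:1, though:1, which:1, here:1, name:1, voice:1, bread:1, they:1, hear:1, … (4 more, each freq 1)
Words with frequency 2: fire, into, red, sad, these, while, window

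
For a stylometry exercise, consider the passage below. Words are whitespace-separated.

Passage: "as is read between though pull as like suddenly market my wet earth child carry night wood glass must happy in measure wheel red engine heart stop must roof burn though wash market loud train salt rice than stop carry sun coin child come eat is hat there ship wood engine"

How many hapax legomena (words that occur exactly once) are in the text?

Frequencies: as:2, is:2, though:2, market:2, child:2, carry:2, wood:2, must:2, engine:2, stop:2, read:1, between:1, pull:1, like:1, suddenly:1, my:1, wet:1, earth:1, night:1, glass:1, … (21 more, each freq 1)
Hapax (freq=1): between, burn, coin, come, earth, eat, glass, happy, hat, heart, in, like, loud, measure, my, night, pull, read, red, rice, roof, salt, ship, suddenly, sun, than, there, train, wash, wet, wheel

31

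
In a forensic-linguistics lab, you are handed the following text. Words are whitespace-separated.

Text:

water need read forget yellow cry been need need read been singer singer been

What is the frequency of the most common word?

3

Frequencies: need:3, been:3, read:2, singer:2, water:1, forget:1, yellow:1, cry:1
Most common: 'need' with frequency 3.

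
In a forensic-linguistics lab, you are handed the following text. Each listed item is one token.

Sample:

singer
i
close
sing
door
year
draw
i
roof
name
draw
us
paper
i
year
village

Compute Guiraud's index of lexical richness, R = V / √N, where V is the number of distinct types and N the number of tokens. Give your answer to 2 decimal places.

3.00

N = 16, V = 12.
√N = 4.000000
R = 12 / 4.000000 = 3.00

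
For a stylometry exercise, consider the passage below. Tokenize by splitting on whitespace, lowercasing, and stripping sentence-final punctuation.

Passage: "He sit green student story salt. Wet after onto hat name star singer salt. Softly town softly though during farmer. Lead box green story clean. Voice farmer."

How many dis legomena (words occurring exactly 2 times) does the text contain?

5

Frequencies: green:2, story:2, salt:2, softly:2, farmer:2, he:1, sit:1, student:1, wet:1, after:1, onto:1, hat:1, name:1, star:1, singer:1, town:1, though:1, during:1, lead:1, box:1, … (2 more, each freq 1)
Words with frequency 2: farmer, green, salt, softly, story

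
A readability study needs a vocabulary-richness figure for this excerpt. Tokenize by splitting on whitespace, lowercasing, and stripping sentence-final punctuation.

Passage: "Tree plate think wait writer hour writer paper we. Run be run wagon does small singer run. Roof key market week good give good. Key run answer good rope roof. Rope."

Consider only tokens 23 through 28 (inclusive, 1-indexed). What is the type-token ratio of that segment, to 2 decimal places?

Segment tokens 23–28: give, good, key, run, answer, good
Segment N = 6, segment V = 5.
TTR = 5 / 6 = 0.83

0.83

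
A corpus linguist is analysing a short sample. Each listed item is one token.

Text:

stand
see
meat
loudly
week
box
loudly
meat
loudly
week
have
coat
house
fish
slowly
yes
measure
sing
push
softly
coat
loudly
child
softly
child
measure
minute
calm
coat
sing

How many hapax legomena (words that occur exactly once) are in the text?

Frequencies: loudly:4, coat:3, meat:2, week:2, measure:2, sing:2, softly:2, child:2, stand:1, see:1, box:1, have:1, house:1, fish:1, slowly:1, yes:1, push:1, minute:1, calm:1
Hapax (freq=1): box, calm, fish, have, house, minute, push, see, slowly, stand, yes

11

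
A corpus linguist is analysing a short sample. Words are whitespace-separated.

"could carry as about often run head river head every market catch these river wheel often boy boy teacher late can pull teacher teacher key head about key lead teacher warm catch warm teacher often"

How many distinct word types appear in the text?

Distinct types: {about, as, boy, can, carry, catch, could, every, head, key, late, lead, market, often, pull, river, run, teacher, these, warm, wheel}
V = 21

21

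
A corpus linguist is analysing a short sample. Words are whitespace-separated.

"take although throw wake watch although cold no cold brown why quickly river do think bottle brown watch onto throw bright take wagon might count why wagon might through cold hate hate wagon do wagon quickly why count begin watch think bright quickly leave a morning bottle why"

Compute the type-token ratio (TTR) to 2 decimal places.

0.52

N = 48 tokens, V = 25 types.
TTR = V / N = 25 / 48 = 0.52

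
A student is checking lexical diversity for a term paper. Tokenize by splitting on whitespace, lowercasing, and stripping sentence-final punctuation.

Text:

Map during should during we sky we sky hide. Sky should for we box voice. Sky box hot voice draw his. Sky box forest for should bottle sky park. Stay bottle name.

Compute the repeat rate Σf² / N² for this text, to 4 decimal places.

0.0859

Frequencies: sky:6, should:3, we:3, box:3, during:2, for:2, voice:2, bottle:2, map:1, hide:1, hot:1, draw:1, his:1, forest:1, park:1, stay:1, name:1
Σf² = 88; N² = 1024
Repeat rate = 88 / 1024 = 0.0859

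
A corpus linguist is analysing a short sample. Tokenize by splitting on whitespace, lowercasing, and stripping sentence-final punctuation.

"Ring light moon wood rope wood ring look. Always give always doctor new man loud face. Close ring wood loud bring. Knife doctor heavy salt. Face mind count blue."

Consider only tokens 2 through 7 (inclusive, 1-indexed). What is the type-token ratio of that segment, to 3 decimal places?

0.833

Segment tokens 2–7: light, moon, wood, rope, wood, ring
Segment N = 6, segment V = 5.
TTR = 5 / 6 = 0.833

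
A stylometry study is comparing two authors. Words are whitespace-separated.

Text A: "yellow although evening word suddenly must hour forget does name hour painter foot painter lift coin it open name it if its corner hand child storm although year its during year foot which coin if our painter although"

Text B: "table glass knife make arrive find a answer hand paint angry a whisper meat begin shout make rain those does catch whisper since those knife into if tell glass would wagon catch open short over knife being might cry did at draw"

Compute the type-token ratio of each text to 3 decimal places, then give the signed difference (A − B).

TTR(A) = 26/38 = 0.684
TTR(B) = 34/42 = 0.810
Difference = 0.684 − 0.810 = -0.126

-0.126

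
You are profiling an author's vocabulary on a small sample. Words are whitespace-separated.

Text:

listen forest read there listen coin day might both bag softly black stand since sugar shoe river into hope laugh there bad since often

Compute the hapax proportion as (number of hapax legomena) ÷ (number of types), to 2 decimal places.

0.86

Frequencies: listen:2, there:2, since:2, forest:1, read:1, coin:1, day:1, might:1, both:1, bag:1, softly:1, black:1, stand:1, sugar:1, shoe:1, river:1, into:1, hope:1, laugh:1, bad:1, … (1 more, each freq 1)
Hapax count = 18; type count = 21.
Ratio = 18 / 21 = 0.86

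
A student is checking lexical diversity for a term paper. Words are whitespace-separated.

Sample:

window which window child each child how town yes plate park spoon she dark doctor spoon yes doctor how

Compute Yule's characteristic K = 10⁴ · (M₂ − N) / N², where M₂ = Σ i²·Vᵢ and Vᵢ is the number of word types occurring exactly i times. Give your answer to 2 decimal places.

Frequencies: window:2, child:2, how:2, yes:2, spoon:2, doctor:2, which:1, each:1, town:1, plate:1, park:1, she:1, dark:1
N = 19. Frequency spectrum: V_1=7, V_2=6
M₂ = 1²·7 + 2²·6 = 31
K = 10000 × (31 − 19) / 19² = 332.41

332.41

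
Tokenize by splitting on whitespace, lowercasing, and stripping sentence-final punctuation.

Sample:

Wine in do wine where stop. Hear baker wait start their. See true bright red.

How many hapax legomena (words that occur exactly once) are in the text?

13

Frequencies: wine:2, in:1, do:1, where:1, stop:1, hear:1, baker:1, wait:1, start:1, their:1, see:1, true:1, bright:1, red:1
Hapax (freq=1): baker, bright, do, hear, in, red, see, start, stop, their, true, wait, where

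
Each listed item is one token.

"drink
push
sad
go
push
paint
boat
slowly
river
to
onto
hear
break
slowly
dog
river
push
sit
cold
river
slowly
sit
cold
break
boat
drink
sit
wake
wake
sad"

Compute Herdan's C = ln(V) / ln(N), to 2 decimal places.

0.82

N = 30, V = 16.
ln(V) = 2.772589, ln(N) = 3.401197
C = 2.772589 / 3.401197 = 0.82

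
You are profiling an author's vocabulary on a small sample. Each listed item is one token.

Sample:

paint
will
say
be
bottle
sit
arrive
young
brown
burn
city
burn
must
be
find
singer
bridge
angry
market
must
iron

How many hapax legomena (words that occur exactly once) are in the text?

Frequencies: be:2, burn:2, must:2, paint:1, will:1, say:1, bottle:1, sit:1, arrive:1, young:1, brown:1, city:1, find:1, singer:1, bridge:1, angry:1, market:1, iron:1
Hapax (freq=1): angry, arrive, bottle, bridge, brown, city, find, iron, market, paint, say, singer, sit, will, young

15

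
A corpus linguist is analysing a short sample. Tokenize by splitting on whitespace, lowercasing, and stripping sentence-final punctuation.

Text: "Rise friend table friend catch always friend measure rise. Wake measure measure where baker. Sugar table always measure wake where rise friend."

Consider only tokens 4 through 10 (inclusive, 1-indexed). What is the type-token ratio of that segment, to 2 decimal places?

0.86

Segment tokens 4–10: friend, catch, always, friend, measure, rise, wake
Segment N = 7, segment V = 6.
TTR = 6 / 7 = 0.86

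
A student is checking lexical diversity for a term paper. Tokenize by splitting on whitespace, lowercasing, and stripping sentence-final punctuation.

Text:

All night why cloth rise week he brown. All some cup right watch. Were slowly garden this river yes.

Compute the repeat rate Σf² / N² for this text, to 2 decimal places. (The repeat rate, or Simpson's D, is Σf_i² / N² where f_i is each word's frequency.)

Frequencies: all:2, night:1, why:1, cloth:1, rise:1, week:1, he:1, brown:1, some:1, cup:1, right:1, watch:1, were:1, slowly:1, garden:1, this:1, river:1, yes:1
Σf² = 21; N² = 361
Repeat rate = 21 / 361 = 0.06

0.06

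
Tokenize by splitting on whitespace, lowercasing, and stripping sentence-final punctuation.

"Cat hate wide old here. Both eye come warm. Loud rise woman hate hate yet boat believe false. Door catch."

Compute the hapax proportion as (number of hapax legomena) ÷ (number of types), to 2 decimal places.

0.94

Frequencies: hate:3, cat:1, wide:1, old:1, here:1, both:1, eye:1, come:1, warm:1, loud:1, rise:1, woman:1, yet:1, boat:1, believe:1, false:1, door:1, catch:1
Hapax count = 17; type count = 18.
Ratio = 17 / 18 = 0.94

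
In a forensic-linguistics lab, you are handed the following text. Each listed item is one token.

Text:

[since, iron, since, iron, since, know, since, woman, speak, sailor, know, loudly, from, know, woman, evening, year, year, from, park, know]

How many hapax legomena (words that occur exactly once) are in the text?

Frequencies: since:4, know:4, iron:2, woman:2, from:2, year:2, speak:1, sailor:1, loudly:1, evening:1, park:1
Hapax (freq=1): evening, loudly, park, sailor, speak

5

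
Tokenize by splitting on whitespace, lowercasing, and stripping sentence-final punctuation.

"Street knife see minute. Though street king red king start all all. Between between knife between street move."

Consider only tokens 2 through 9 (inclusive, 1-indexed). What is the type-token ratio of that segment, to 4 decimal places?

Segment tokens 2–9: knife, see, minute, though, street, king, red, king
Segment N = 8, segment V = 7.
TTR = 7 / 8 = 0.8750

0.8750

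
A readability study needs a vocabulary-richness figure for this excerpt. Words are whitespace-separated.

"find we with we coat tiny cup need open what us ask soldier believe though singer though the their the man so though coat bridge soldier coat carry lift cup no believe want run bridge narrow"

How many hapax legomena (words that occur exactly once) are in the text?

18

Frequencies: coat:3, though:3, we:2, cup:2, soldier:2, believe:2, the:2, bridge:2, find:1, with:1, tiny:1, need:1, open:1, what:1, us:1, ask:1, singer:1, their:1, man:1, so:1, … (6 more, each freq 1)
Hapax (freq=1): ask, carry, find, lift, man, narrow, need, no, open, run, singer, so, their, tiny, us, want, what, with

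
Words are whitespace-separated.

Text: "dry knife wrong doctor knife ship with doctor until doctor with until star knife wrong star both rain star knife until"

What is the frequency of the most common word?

4

Frequencies: knife:4, doctor:3, until:3, star:3, wrong:2, with:2, dry:1, ship:1, both:1, rain:1
Most common: 'knife' with frequency 4.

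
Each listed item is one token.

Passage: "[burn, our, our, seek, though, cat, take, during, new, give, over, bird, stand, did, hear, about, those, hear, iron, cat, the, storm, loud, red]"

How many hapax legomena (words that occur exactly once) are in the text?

Frequencies: our:2, cat:2, hear:2, burn:1, seek:1, though:1, take:1, during:1, new:1, give:1, over:1, bird:1, stand:1, did:1, about:1, those:1, iron:1, the:1, storm:1, loud:1, … (1 more, each freq 1)
Hapax (freq=1): about, bird, burn, did, during, give, iron, loud, new, over, red, seek, stand, storm, take, the, those, though

18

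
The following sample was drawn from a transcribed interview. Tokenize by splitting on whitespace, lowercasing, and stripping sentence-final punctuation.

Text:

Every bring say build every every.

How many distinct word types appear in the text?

Distinct types: {bring, build, every, say}
V = 4

4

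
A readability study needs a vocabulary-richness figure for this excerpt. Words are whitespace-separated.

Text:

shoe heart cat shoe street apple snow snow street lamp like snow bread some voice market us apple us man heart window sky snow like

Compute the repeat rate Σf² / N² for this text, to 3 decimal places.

Frequencies: snow:4, shoe:2, heart:2, street:2, apple:2, like:2, us:2, cat:1, lamp:1, bread:1, some:1, voice:1, market:1, man:1, window:1, sky:1
Σf² = 49; N² = 625
Repeat rate = 49 / 625 = 0.078

0.078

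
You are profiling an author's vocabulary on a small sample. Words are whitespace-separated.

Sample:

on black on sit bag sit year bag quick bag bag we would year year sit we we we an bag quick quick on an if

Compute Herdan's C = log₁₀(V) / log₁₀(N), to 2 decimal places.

0.71

N = 26, V = 10.
log₁₀(V) = 1.000000, log₁₀(N) = 1.414973
C = 1.000000 / 1.414973 = 0.71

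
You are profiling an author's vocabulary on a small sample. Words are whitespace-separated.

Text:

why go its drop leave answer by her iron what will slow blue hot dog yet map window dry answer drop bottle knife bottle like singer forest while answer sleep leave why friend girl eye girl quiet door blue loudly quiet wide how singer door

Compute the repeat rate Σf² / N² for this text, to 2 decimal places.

Frequencies: answer:3, why:2, drop:2, leave:2, blue:2, bottle:2, singer:2, girl:2, quiet:2, door:2, go:1, its:1, by:1, her:1, iron:1, what:1, will:1, slow:1, hot:1, dog:1, … (14 more, each freq 1)
Σf² = 69; N² = 2025
Repeat rate = 69 / 2025 = 0.03

0.03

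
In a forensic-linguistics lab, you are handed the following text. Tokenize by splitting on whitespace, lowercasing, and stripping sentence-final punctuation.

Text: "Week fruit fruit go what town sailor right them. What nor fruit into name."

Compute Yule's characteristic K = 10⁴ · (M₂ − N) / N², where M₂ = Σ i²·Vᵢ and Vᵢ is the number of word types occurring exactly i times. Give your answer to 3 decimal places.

Frequencies: fruit:3, what:2, week:1, go:1, town:1, sailor:1, right:1, them:1, nor:1, into:1, name:1
N = 14. Frequency spectrum: V_1=9, V_2=1, V_3=1
M₂ = 1²·9 + 2²·1 + 3²·1 = 22
K = 10000 × (22 − 14) / 14² = 408.163

408.163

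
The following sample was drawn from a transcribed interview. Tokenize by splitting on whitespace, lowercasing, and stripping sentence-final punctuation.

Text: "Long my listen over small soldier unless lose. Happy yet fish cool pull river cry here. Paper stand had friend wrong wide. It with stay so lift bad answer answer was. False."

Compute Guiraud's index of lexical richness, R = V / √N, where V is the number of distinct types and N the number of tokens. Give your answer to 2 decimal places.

N = 32, V = 31.
√N = 5.656854
R = 31 / 5.656854 = 5.48

5.48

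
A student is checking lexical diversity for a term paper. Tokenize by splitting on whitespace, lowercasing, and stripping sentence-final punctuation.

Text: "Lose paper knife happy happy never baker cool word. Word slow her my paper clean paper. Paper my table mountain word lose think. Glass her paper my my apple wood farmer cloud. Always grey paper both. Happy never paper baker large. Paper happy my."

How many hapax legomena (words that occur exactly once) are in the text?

Frequencies: paper:8, my:5, happy:4, word:3, lose:2, never:2, baker:2, her:2, knife:1, cool:1, slow:1, clean:1, table:1, mountain:1, think:1, glass:1, apple:1, wood:1, farmer:1, cloud:1, … (4 more, each freq 1)
Hapax (freq=1): always, apple, both, clean, cloud, cool, farmer, glass, grey, knife, large, mountain, slow, table, think, wood

16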